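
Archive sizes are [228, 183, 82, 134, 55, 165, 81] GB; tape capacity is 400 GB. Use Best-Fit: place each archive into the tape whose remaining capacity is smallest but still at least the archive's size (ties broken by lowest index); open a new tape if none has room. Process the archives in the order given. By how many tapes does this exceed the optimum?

0

Best-Fit: [228,82,81] [183,134,55] [165] → 3 tapes.
Total size 928 GB; any packing needs at least ⌈928/400⌉ = 3 tapes.
So 3 is already optimal.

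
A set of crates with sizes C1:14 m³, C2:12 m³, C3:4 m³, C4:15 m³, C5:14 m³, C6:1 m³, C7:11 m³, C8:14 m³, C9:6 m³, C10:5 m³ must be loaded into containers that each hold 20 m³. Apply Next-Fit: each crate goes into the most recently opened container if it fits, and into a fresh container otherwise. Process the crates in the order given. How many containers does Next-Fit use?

7

Put C1 (14 m³) in container 1; 6 m³ remain.
Put C2 (12 m³) in container 2; 8 m³ remain.
Put C3 (4 m³) in container 2; 4 m³ remain.
Put C4 (15 m³) in container 3; 5 m³ remain.
Put C5 (14 m³) in container 4; 6 m³ remain.
Put C6 (1 m³) in container 4; 5 m³ remain.
Put C7 (11 m³) in container 5; 9 m³ remain.
Put C8 (14 m³) in container 6; 6 m³ remain.
Put C9 (6 m³) in container 6; 0 m³ remain.
Put C10 (5 m³) in container 7; 15 m³ remain.
Final containers: [14] [12,4] [15] [14,1] [11] [14,6] [5].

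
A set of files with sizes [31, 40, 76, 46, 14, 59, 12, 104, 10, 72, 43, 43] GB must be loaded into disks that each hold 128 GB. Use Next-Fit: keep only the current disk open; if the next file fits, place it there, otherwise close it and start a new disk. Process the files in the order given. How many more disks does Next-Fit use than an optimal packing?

1

Next-Fit: [31,40] [76,46] [14,59,12] [104,10] [72,43] [43] → 6 disks.
Total size 550 GB; any packing needs at least ⌈550/128⌉ = 5 disks.
An optimal packing achieves that bound: [104,14,10] [76,46] [72,43,12] [59,43] [40,31] → 5 disks.
Excess: 6 − 5 = 1.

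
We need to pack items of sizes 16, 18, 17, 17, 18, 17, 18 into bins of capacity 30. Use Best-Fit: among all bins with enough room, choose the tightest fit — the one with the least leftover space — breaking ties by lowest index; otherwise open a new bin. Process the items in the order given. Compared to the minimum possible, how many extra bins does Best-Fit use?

0

Best-Fit: [16] [18] [17] [17] [18] [17] [18] → 7 bins.
7 items exceed 15 (half the capacity), and no two of those can share a bin, so at least 7 bins are needed.
So 7 is already optimal.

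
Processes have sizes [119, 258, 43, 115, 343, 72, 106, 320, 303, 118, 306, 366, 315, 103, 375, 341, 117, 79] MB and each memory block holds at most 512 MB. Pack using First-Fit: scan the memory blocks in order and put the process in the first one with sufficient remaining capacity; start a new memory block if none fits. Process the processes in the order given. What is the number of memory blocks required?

Put 119 MB in memory block 1; 393 MB remain.
Put 258 MB in memory block 1; 135 MB remain.
Put 43 MB in memory block 1; 92 MB remain.
Put 115 MB in memory block 2; 397 MB remain.
Put 343 MB in memory block 2; 54 MB remain.
Put 72 MB in memory block 1; 20 MB remain.
Put 106 MB in memory block 3; 406 MB remain.
Put 320 MB in memory block 3; 86 MB remain.
Put 303 MB in memory block 4; 209 MB remain.
Put 118 MB in memory block 4; 91 MB remain.
Put 306 MB in memory block 5; 206 MB remain.
Put 366 MB in memory block 6; 146 MB remain.
Put 315 MB in memory block 7; 197 MB remain.
Put 103 MB in memory block 5; 103 MB remain.
Put 375 MB in memory block 8; 137 MB remain.
Put 341 MB in memory block 9; 171 MB remain.
Put 117 MB in memory block 6; 29 MB remain.
Put 79 MB in memory block 3; 7 MB remain.
Final memory blocks: [119,258,43,72] [115,343] [106,320,79] [303,118] [306,103] [366,117] [315] [375] [341].

9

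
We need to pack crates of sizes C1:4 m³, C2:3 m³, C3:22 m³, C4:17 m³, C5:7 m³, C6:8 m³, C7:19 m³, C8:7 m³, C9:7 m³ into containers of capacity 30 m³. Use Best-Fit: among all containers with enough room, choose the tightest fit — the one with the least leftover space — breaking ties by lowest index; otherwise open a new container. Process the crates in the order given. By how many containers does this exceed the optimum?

Best-Fit: [4,3,22] [17,7] [8,19] [7,7] → 4 containers.
Total size 94 m³; any packing needs at least ⌈94/30⌉ = 4 containers.
So 4 is already optimal.

0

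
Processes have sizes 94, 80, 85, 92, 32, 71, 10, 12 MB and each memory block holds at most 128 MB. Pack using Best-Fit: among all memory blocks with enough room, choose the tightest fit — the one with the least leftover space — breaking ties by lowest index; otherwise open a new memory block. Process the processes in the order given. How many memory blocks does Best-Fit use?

5

Put 94 MB in memory block 1; 34 MB remain.
Put 80 MB in memory block 2; 48 MB remain.
Put 85 MB in memory block 3; 43 MB remain.
Put 92 MB in memory block 4; 36 MB remain.
Put 32 MB in memory block 1; 2 MB remain.
Put 71 MB in memory block 5; 57 MB remain.
Put 10 MB in memory block 4; 26 MB remain.
Put 12 MB in memory block 4; 14 MB remain.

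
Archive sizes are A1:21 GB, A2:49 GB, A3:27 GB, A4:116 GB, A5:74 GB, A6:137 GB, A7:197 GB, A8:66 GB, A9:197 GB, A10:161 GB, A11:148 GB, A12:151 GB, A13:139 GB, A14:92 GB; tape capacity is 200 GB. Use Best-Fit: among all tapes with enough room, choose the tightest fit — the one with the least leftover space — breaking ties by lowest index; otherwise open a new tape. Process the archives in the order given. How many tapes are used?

Put A1 (21 GB) in tape 1; 179 GB remain.
Put A2 (49 GB) in tape 1; 130 GB remain.
Put A3 (27 GB) in tape 1; 103 GB remain.
Put A4 (116 GB) in tape 2; 84 GB remain.
Put A5 (74 GB) in tape 2; 10 GB remain.
Put A6 (137 GB) in tape 3; 63 GB remain.
Put A7 (197 GB) in tape 4; 3 GB remain.
Put A8 (66 GB) in tape 1; 37 GB remain.
Put A9 (197 GB) in tape 5; 3 GB remain.
Put A10 (161 GB) in tape 6; 39 GB remain.
Put A11 (148 GB) in tape 7; 52 GB remain.
Put A12 (151 GB) in tape 8; 49 GB remain.
Put A13 (139 GB) in tape 9; 61 GB remain.
Put A14 (92 GB) in tape 10; 108 GB remain.

10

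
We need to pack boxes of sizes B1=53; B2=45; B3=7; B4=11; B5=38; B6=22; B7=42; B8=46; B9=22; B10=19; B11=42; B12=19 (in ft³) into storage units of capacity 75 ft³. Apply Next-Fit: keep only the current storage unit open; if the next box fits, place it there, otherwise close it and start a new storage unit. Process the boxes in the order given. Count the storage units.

storage unit 1: place B1 (53 ft³), 22 ft³ left
storage unit 2: place B2 (45 ft³), 30 ft³ left
storage unit 2: place B3 (7 ft³), 23 ft³ left
storage unit 2: place B4 (11 ft³), 12 ft³ left
storage unit 3: place B5 (38 ft³), 37 ft³ left
storage unit 3: place B6 (22 ft³), 15 ft³ left
storage unit 4: place B7 (42 ft³), 33 ft³ left
storage unit 5: place B8 (46 ft³), 29 ft³ left
storage unit 5: place B9 (22 ft³), 7 ft³ left
storage unit 6: place B10 (19 ft³), 56 ft³ left
storage unit 6: place B11 (42 ft³), 14 ft³ left
storage unit 7: place B12 (19 ft³), 56 ft³ left

7 storage units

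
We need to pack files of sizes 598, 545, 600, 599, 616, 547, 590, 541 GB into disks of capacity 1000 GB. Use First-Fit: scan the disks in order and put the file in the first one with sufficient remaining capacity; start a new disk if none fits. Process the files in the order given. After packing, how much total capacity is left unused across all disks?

disk 1: place 598 GB, 402 GB left
disk 2: place 545 GB, 455 GB left
disk 3: place 600 GB, 400 GB left
disk 4: place 599 GB, 401 GB left
disk 5: place 616 GB, 384 GB left
disk 6: place 547 GB, 453 GB left
disk 7: place 590 GB, 410 GB left
disk 8: place 541 GB, 459 GB left
8 disks × 1000 GB = 8000 GB; used 4636 GB; unused 3364 GB.

3364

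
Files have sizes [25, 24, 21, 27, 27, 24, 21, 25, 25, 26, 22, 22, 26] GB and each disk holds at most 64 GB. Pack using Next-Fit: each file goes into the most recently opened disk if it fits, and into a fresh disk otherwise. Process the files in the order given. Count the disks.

Put 25 GB in disk 1; 39 GB remain.
Put 24 GB in disk 1; 15 GB remain.
Put 21 GB in disk 2; 43 GB remain.
Put 27 GB in disk 2; 16 GB remain.
Put 27 GB in disk 3; 37 GB remain.
Put 24 GB in disk 3; 13 GB remain.
Put 21 GB in disk 4; 43 GB remain.
Put 25 GB in disk 4; 18 GB remain.
Put 25 GB in disk 5; 39 GB remain.
Put 26 GB in disk 5; 13 GB remain.
Put 22 GB in disk 6; 42 GB remain.
Put 22 GB in disk 6; 20 GB remain.
Put 26 GB in disk 7; 38 GB remain.
Final disks: [25,24] [21,27] [27,24] [21,25] [25,26] [22,22] [26].

7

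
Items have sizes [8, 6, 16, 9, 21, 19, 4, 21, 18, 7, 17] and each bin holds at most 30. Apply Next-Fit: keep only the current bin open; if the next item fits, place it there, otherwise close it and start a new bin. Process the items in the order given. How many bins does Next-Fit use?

8 → bin 1 (remaining 22)
6 → bin 1 (remaining 16)
16 → bin 1 (remaining 0)
9 → bin 2 (remaining 21)
21 → bin 2 (remaining 0)
19 → bin 3 (remaining 11)
4 → bin 3 (remaining 7)
21 → bin 4 (remaining 9)
18 → bin 5 (remaining 12)
7 → bin 5 (remaining 5)
17 → bin 6 (remaining 13)
Final bins: [8,6,16] [9,21] [19,4] [21] [18,7] [17].

6 bins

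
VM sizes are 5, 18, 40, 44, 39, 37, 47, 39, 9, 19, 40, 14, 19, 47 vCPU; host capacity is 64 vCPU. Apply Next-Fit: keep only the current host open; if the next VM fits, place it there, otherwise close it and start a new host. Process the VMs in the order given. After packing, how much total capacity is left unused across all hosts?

host 1: place 5 vCPU, 59 vCPU left
host 1: place 18 vCPU, 41 vCPU left
host 1: place 40 vCPU, 1 vCPU left
host 2: place 44 vCPU, 20 vCPU left
host 3: place 39 vCPU, 25 vCPU left
host 4: place 37 vCPU, 27 vCPU left
host 5: place 47 vCPU, 17 vCPU left
host 6: place 39 vCPU, 25 vCPU left
host 6: place 9 vCPU, 16 vCPU left
host 7: place 19 vCPU, 45 vCPU left
host 7: place 40 vCPU, 5 vCPU left
host 8: place 14 vCPU, 50 vCPU left
host 8: place 19 vCPU, 31 vCPU left
host 9: place 47 vCPU, 17 vCPU left
9 hosts × 64 vCPU = 576 vCPU; used 417 vCPU; unused 159 vCPU.

159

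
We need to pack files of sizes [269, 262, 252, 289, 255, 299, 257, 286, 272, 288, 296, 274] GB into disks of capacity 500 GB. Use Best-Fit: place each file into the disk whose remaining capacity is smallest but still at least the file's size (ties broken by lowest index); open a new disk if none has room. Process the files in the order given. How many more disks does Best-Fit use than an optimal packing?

Best-Fit: [269] [262] [252] [289] [255] [299] [257] [286] [272] [288] [296] [274] → 12 disks.
12 files exceed 250 GB (half the capacity), and no two of those can share a disk, so at least 12 disks are needed.
So 12 is already optimal.

0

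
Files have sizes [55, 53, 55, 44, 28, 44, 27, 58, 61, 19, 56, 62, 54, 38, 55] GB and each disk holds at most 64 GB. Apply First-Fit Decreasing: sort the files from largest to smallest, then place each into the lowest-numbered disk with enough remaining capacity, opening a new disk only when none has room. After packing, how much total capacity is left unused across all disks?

123

Sorted descending: 62, 61, 58, 56, 55, 55, 55, 54, 53, 44, 44, 38, 28, 27, 19.
Put 62 GB in disk 1; 2 GB remain.
Put 61 GB in disk 2; 3 GB remain.
Put 58 GB in disk 3; 6 GB remain.
Put 56 GB in disk 4; 8 GB remain.
Put 55 GB in disk 5; 9 GB remain.
Put 55 GB in disk 6; 9 GB remain.
Put 55 GB in disk 7; 9 GB remain.
Put 54 GB in disk 8; 10 GB remain.
Put 53 GB in disk 9; 11 GB remain.
Put 44 GB in disk 10; 20 GB remain.
Put 44 GB in disk 11; 20 GB remain.
Put 38 GB in disk 12; 26 GB remain.
Put 28 GB in disk 13; 36 GB remain.
Put 27 GB in disk 13; 9 GB remain.
Put 19 GB in disk 10; 1 GB remain.
13 disks × 64 GB = 832 GB; used 709 GB; unused 123 GB.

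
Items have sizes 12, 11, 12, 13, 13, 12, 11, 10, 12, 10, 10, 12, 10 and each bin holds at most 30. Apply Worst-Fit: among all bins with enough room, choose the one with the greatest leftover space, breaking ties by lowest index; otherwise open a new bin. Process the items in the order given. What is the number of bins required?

7 bins

bin 1: place 12, 18 left
bin 1: place 11, 7 left
bin 2: place 12, 18 left
bin 2: place 13, 5 left
bin 3: place 13, 17 left
bin 3: place 12, 5 left
bin 4: place 11, 19 left
bin 4: place 10, 9 left
bin 5: place 12, 18 left
bin 5: place 10, 8 left
bin 6: place 10, 20 left
bin 6: place 12, 8 left
bin 7: place 10, 20 left
Final bins: [12,11] [12,13] [13,12] [11,10] [12,10] [10,12] [10].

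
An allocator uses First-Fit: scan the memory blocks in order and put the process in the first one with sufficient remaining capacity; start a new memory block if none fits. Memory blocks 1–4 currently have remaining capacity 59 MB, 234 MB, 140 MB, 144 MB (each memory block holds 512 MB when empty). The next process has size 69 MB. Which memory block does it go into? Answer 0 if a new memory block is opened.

2

Memory blocks with room: memory block 2 (234 MB), memory block 3 (140 MB), memory block 4 (144 MB).
The first with room is memory block 2.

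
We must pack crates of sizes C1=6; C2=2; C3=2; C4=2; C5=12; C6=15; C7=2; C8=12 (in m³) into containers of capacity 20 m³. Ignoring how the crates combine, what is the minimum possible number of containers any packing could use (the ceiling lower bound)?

Total size = 6 + 2 + 2 + 2 + 12 + 15 + 2 + 12 = 53 m³.
⌈53 / 20⌉ = 3.

3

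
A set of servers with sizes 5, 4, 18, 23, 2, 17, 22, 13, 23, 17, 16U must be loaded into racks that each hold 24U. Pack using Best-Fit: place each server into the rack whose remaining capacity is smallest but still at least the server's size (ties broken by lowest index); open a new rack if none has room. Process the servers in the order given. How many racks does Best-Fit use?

Put 5U in rack 1; 19U remain.
Put 4U in rack 1; 15U remain.
Put 18U in rack 2; 6U remain.
Put 23U in rack 3; 1U remain.
Put 2U in rack 2; 4U remain.
Put 17U in rack 4; 7U remain.
Put 22U in rack 5; 2U remain.
Put 13U in rack 1; 2U remain.
Put 23U in rack 6; 1U remain.
Put 17U in rack 7; 7U remain.
Put 16U in rack 8; 8U remain.
Final racks: [5,4,13] [18,2] [23] [17] [22] [23] [17] [16].

8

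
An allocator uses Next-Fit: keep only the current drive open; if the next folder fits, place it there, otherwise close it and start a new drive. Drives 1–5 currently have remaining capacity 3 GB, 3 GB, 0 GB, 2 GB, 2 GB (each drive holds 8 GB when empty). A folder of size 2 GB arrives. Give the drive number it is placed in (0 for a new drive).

Next-Fit only looks at drive 5, which has 2 GB free.
2 GB fits there.

5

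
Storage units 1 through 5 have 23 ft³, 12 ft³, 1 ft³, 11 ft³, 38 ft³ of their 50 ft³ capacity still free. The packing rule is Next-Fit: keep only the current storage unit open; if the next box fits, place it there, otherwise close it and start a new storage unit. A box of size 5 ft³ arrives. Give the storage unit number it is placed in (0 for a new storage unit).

Next-Fit only looks at storage unit 5, which has 38 ft³ free.
5 ft³ fits there.

5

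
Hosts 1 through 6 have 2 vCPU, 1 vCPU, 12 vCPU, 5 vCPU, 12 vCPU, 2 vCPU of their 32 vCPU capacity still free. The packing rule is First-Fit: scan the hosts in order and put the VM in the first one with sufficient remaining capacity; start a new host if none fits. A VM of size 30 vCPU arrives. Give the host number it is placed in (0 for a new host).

0

No host has ≥ 30 vCPU free, so a new host is opened.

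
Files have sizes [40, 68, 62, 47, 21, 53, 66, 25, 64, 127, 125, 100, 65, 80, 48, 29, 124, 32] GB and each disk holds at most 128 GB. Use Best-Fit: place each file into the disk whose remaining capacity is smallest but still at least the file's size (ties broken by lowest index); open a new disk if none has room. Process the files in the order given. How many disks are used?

Put 40 GB in disk 1; 88 GB remain.
Put 68 GB in disk 1; 20 GB remain.
Put 62 GB in disk 2; 66 GB remain.
Put 47 GB in disk 2; 19 GB remain.
Put 21 GB in disk 3; 107 GB remain.
Put 53 GB in disk 3; 54 GB remain.
Put 66 GB in disk 4; 62 GB remain.
Put 25 GB in disk 3; 29 GB remain.
Put 64 GB in disk 5; 64 GB remain.
Put 127 GB in disk 6; 1 GB remain.
Put 125 GB in disk 7; 3 GB remain.
Put 100 GB in disk 8; 28 GB remain.
Put 65 GB in disk 9; 63 GB remain.
Put 80 GB in disk 10; 48 GB remain.
Put 48 GB in disk 10; 0 GB remain.
Put 29 GB in disk 3; 0 GB remain.
Put 124 GB in disk 11; 4 GB remain.
Put 32 GB in disk 4; 30 GB remain.

11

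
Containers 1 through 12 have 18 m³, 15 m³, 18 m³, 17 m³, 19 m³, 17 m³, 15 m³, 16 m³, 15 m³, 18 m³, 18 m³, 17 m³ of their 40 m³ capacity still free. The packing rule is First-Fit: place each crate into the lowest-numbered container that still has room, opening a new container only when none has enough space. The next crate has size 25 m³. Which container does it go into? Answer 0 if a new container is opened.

0

No container has ≥ 25 m³ free, so a new container is opened.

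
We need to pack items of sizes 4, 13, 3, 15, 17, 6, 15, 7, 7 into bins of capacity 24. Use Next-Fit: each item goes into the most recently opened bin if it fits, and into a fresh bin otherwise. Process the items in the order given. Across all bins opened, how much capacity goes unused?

bin 1: place 4, 20 left
bin 1: place 13, 7 left
bin 1: place 3, 4 left
bin 2: place 15, 9 left
bin 3: place 17, 7 left
bin 3: place 6, 1 left
bin 4: place 15, 9 left
bin 4: place 7, 2 left
bin 5: place 7, 17 left
5 bins × 24 = 120; used 87; unused 33.

33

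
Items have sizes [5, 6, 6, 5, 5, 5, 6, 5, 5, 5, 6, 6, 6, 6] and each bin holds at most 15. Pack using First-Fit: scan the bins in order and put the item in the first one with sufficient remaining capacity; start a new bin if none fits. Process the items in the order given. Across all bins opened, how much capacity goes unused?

28

Put 5 in bin 1; 10 remain.
Put 6 in bin 1; 4 remain.
Put 6 in bin 2; 9 remain.
Put 5 in bin 2; 4 remain.
Put 5 in bin 3; 10 remain.
Put 5 in bin 3; 5 remain.
Put 6 in bin 4; 9 remain.
Put 5 in bin 3; 0 remain.
Put 5 in bin 4; 4 remain.
Put 5 in bin 5; 10 remain.
Put 6 in bin 5; 4 remain.
Put 6 in bin 6; 9 remain.
Put 6 in bin 6; 3 remain.
Put 6 in bin 7; 9 remain.
7 bins × 15 = 105; used 77; unused 28.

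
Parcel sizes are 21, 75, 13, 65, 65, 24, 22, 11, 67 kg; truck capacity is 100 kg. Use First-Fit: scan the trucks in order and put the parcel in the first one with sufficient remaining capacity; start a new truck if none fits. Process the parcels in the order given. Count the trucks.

Put 21 kg in truck 1; 79 kg remain.
Put 75 kg in truck 1; 4 kg remain.
Put 13 kg in truck 2; 87 kg remain.
Put 65 kg in truck 2; 22 kg remain.
Put 65 kg in truck 3; 35 kg remain.
Put 24 kg in truck 3; 11 kg remain.
Put 22 kg in truck 2; 0 kg remain.
Put 11 kg in truck 3; 0 kg remain.
Put 67 kg in truck 4; 33 kg remain.
Final trucks: [21,75] [13,65,22] [65,24,11] [67].

4 trucks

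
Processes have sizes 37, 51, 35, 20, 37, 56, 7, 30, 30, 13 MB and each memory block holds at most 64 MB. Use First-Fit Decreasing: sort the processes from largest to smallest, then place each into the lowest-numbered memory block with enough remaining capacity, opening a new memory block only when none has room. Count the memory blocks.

Sorted descending: 56, 51, 37, 37, 35, 30, 30, 20, 13, 7.
Put 56 MB in memory block 1; 8 MB remain.
Put 51 MB in memory block 2; 13 MB remain.
Put 37 MB in memory block 3; 27 MB remain.
Put 37 MB in memory block 4; 27 MB remain.
Put 35 MB in memory block 5; 29 MB remain.
Put 30 MB in memory block 6; 34 MB remain.
Put 30 MB in memory block 6; 4 MB remain.
Put 20 MB in memory block 3; 7 MB remain.
Put 13 MB in memory block 2; 0 MB remain.
Put 7 MB in memory block 1; 1 MB remain.

6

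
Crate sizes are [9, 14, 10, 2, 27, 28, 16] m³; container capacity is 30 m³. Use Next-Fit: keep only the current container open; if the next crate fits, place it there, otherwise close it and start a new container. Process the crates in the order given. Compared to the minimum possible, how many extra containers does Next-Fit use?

Next-Fit: [9,14] [10,2] [27] [28] [16] → 5 containers.
Total size 106 m³; any packing needs at least ⌈106/30⌉ = 4 containers.
An optimal packing achieves that bound: [28,2] [27] [16,14] [10,9] → 4 containers.
Excess: 5 − 4 = 1.

1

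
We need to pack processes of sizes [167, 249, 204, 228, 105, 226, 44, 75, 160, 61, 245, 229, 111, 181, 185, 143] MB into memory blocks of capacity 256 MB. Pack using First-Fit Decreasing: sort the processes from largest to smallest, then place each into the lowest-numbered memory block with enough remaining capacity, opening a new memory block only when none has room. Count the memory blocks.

Sorted descending: 249, 245, 229, 228, 226, 204, 185, 181, 167, 160, 143, 111, 105, 75, 61, 44.
Put 249 MB in memory block 1; 7 MB remain.
Put 245 MB in memory block 2; 11 MB remain.
Put 229 MB in memory block 3; 27 MB remain.
Put 228 MB in memory block 4; 28 MB remain.
Put 226 MB in memory block 5; 30 MB remain.
Put 204 MB in memory block 6; 52 MB remain.
Put 185 MB in memory block 7; 71 MB remain.
Put 181 MB in memory block 8; 75 MB remain.
Put 167 MB in memory block 9; 89 MB remain.
Put 160 MB in memory block 10; 96 MB remain.
Put 143 MB in memory block 11; 113 MB remain.
Put 111 MB in memory block 11; 2 MB remain.
Put 105 MB in memory block 12; 151 MB remain.
Put 75 MB in memory block 8; 0 MB remain.
Put 61 MB in memory block 7; 10 MB remain.
Put 44 MB in memory block 6; 8 MB remain.
Final memory blocks: [249] [245] [229] [228] [226] [204,44] [185,61] [181,75] [167] [160] [143,111] [105].

12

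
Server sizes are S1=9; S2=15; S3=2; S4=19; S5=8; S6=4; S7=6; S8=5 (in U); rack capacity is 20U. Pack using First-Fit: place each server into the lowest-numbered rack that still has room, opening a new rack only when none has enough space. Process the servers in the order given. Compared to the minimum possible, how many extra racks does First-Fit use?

0

First-Fit: [9,2,8] [15,4] [19] [6,5] → 4 racks.
Total size 68U; any packing needs at least ⌈68/20⌉ = 4 racks.
So 4 is already optimal.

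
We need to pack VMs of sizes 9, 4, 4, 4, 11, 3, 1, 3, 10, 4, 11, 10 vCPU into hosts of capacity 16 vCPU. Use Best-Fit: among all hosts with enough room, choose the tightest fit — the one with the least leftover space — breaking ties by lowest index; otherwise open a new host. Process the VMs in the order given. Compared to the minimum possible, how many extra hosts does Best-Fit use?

1

Best-Fit: [9,4,3] [4,4] [11,1,3] [10,4] [11] [10] → 6 hosts.
Total size 74 vCPU; any packing needs at least ⌈74/16⌉ = 5 hosts.
An optimal packing achieves that bound: [11,4,1] [11,4] [10,4] [10,4] [9,3,3] → 5 hosts.
Excess: 6 − 5 = 1.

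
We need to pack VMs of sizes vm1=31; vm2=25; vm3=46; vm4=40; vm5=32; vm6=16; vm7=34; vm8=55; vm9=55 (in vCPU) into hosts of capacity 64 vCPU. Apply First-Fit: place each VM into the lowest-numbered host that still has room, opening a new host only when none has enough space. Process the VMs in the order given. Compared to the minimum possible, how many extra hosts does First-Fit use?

First-Fit: [31,25] [46,16] [40] [32] [34] [55] [55] → 7 hosts.
Total size 334 vCPU; any packing needs at least ⌈334/64⌉ = 6 hosts.
An optimal packing achieves that bound: [55] [55] [46,16] [40] [34,25] [32,31] → 6 hosts.
Excess: 7 − 6 = 1.

1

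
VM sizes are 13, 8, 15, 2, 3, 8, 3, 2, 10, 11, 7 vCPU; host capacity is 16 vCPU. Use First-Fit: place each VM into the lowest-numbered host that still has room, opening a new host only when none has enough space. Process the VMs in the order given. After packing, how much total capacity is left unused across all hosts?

Put 13 vCPU in host 1; 3 vCPU remain.
Put 8 vCPU in host 2; 8 vCPU remain.
Put 15 vCPU in host 3; 1 vCPU remain.
Put 2 vCPU in host 1; 1 vCPU remain.
Put 3 vCPU in host 2; 5 vCPU remain.
Put 8 vCPU in host 4; 8 vCPU remain.
Put 3 vCPU in host 2; 2 vCPU remain.
Put 2 vCPU in host 2; 0 vCPU remain.
Put 10 vCPU in host 5; 6 vCPU remain.
Put 11 vCPU in host 6; 5 vCPU remain.
Put 7 vCPU in host 4; 1 vCPU remain.
6 hosts × 16 vCPU = 96 vCPU; used 82 vCPU; unused 14 vCPU.

14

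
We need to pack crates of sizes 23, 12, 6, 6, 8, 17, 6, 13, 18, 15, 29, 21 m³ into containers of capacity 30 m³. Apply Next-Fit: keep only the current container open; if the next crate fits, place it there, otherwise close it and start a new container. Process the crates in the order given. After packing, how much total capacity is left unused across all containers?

66

Put 23 m³ in container 1; 7 m³ remain.
Put 12 m³ in container 2; 18 m³ remain.
Put 6 m³ in container 2; 12 m³ remain.
Put 6 m³ in container 2; 6 m³ remain.
Put 8 m³ in container 3; 22 m³ remain.
Put 17 m³ in container 3; 5 m³ remain.
Put 6 m³ in container 4; 24 m³ remain.
Put 13 m³ in container 4; 11 m³ remain.
Put 18 m³ in container 5; 12 m³ remain.
Put 15 m³ in container 6; 15 m³ remain.
Put 29 m³ in container 7; 1 m³ remain.
Put 21 m³ in container 8; 9 m³ remain.
8 containers × 30 m³ = 240 m³; used 174 m³; unused 66 m³.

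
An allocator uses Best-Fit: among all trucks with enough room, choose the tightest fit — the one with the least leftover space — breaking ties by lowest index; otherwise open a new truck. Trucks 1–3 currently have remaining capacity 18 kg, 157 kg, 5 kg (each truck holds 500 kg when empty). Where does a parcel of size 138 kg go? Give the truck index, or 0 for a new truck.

Trucks with room: truck 2 (157 kg).
Tightest fit is truck 2 with 157 kg free.

2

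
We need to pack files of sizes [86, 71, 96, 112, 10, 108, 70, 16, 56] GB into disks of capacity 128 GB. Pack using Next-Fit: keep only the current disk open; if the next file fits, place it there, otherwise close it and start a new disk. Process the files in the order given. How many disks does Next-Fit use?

disk 1: place 86 GB, 42 GB left
disk 2: place 71 GB, 57 GB left
disk 3: place 96 GB, 32 GB left
disk 4: place 112 GB, 16 GB left
disk 4: place 10 GB, 6 GB left
disk 5: place 108 GB, 20 GB left
disk 6: place 70 GB, 58 GB left
disk 6: place 16 GB, 42 GB left
disk 7: place 56 GB, 72 GB left

7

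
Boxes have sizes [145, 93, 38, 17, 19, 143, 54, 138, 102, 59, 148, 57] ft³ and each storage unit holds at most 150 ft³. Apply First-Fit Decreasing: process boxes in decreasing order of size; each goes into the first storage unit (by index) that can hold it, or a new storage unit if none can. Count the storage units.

7

Sorted descending: 148, 145, 143, 138, 102, 93, 59, 57, 54, 38, 19, 17.
148 ft³ → storage unit 1 (remaining 2 ft³)
145 ft³ → storage unit 2 (remaining 5 ft³)
143 ft³ → storage unit 3 (remaining 7 ft³)
138 ft³ → storage unit 4 (remaining 12 ft³)
102 ft³ → storage unit 5 (remaining 48 ft³)
93 ft³ → storage unit 6 (remaining 57 ft³)
59 ft³ → storage unit 7 (remaining 91 ft³)
57 ft³ → storage unit 6 (remaining 0 ft³)
54 ft³ → storage unit 7 (remaining 37 ft³)
38 ft³ → storage unit 5 (remaining 10 ft³)
19 ft³ → storage unit 7 (remaining 18 ft³)
17 ft³ → storage unit 7 (remaining 1 ft³)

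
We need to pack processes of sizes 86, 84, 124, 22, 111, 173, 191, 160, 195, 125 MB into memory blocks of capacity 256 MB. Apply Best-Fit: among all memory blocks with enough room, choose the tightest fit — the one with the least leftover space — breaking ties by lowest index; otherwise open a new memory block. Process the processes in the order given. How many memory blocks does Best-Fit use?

memory block 1: place 86 MB, 170 MB left
memory block 1: place 84 MB, 86 MB left
memory block 2: place 124 MB, 132 MB left
memory block 1: place 22 MB, 64 MB left
memory block 2: place 111 MB, 21 MB left
memory block 3: place 173 MB, 83 MB left
memory block 4: place 191 MB, 65 MB left
memory block 5: place 160 MB, 96 MB left
memory block 6: place 195 MB, 61 MB left
memory block 7: place 125 MB, 131 MB left

7 memory blocks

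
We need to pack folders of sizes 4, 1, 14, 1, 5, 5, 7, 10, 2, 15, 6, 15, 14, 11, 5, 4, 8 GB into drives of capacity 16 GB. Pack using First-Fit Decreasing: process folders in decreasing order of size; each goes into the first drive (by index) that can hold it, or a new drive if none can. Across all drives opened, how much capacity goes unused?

17

Sorted descending: 15, 15, 14, 14, 11, 10, 8, 7, 6, 5, 5, 5, 4, 4, 2, 1, 1.
Put 15 GB in drive 1; 1 GB remain.
Put 15 GB in drive 2; 1 GB remain.
Put 14 GB in drive 3; 2 GB remain.
Put 14 GB in drive 4; 2 GB remain.
Put 11 GB in drive 5; 5 GB remain.
Put 10 GB in drive 6; 6 GB remain.
Put 8 GB in drive 7; 8 GB remain.
Put 7 GB in drive 7; 1 GB remain.
Put 6 GB in drive 6; 0 GB remain.
Put 5 GB in drive 5; 0 GB remain.
Put 5 GB in drive 8; 11 GB remain.
Put 5 GB in drive 8; 6 GB remain.
Put 4 GB in drive 8; 2 GB remain.
Put 4 GB in drive 9; 12 GB remain.
Put 2 GB in drive 3; 0 GB remain.
Put 1 GB in drive 1; 0 GB remain.
Put 1 GB in drive 2; 0 GB remain.
9 drives × 16 GB = 144 GB; used 127 GB; unused 17 GB.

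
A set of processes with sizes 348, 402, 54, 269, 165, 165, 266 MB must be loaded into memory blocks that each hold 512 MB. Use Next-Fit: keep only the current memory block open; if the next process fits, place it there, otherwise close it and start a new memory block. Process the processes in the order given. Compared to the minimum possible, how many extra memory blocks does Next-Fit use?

Next-Fit: [348] [402,54] [269,165] [165,266] → 4 memory blocks.
Total size 1669 MB; any packing needs at least ⌈1669/512⌉ = 4 memory blocks.
So 4 is already optimal.

0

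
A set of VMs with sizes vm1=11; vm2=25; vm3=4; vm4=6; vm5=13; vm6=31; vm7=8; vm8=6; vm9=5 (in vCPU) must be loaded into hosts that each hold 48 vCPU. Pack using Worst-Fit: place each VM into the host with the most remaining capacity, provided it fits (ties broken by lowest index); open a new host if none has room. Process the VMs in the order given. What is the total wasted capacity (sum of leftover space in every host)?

Put vm1 (11 vCPU) in host 1; 37 vCPU remain.
Put vm2 (25 vCPU) in host 1; 12 vCPU remain.
Put vm3 (4 vCPU) in host 1; 8 vCPU remain.
Put vm4 (6 vCPU) in host 1; 2 vCPU remain.
Put vm5 (13 vCPU) in host 2; 35 vCPU remain.
Put vm6 (31 vCPU) in host 2; 4 vCPU remain.
Put vm7 (8 vCPU) in host 3; 40 vCPU remain.
Put vm8 (6 vCPU) in host 3; 34 vCPU remain.
Put vm9 (5 vCPU) in host 3; 29 vCPU remain.
3 hosts × 48 vCPU = 144 vCPU; used 109 vCPU; unused 35 vCPU.

35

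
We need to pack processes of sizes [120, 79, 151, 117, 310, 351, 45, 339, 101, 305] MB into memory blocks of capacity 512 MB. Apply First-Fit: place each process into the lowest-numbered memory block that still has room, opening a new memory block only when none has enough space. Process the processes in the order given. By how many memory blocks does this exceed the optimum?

First-Fit: [120,79,151,117,45] [310,101] [351] [339] [305] → 5 memory blocks.
Total size 1918 MB; any packing needs at least ⌈1918/512⌉ = 4 memory blocks.
An optimal packing achieves that bound: [351,151] [339,120,45] [310,117,79] [305,101] → 4 memory blocks.
Excess: 5 − 4 = 1.

1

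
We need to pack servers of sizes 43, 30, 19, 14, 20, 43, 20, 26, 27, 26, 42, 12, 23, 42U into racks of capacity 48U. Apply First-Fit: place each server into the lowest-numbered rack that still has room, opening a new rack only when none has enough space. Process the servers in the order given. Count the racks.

10 racks

Put 43U in rack 1; 5U remain.
Put 30U in rack 2; 18U remain.
Put 19U in rack 3; 29U remain.
Put 14U in rack 2; 4U remain.
Put 20U in rack 3; 9U remain.
Put 43U in rack 4; 5U remain.
Put 20U in rack 5; 28U remain.
Put 26U in rack 5; 2U remain.
Put 27U in rack 6; 21U remain.
Put 26U in rack 7; 22U remain.
Put 42U in rack 8; 6U remain.
Put 12U in rack 6; 9U remain.
Put 23U in rack 9; 25U remain.
Put 42U in rack 10; 6U remain.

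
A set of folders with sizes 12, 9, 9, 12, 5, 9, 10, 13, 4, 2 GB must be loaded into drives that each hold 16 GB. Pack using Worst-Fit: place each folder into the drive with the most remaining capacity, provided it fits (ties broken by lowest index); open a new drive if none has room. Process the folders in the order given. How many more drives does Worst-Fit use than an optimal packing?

0

Worst-Fit: [12] [9,5] [9,4] [12] [9,2] [10] [13] → 7 drives.
7 folders exceed 8 GB (half the capacity), and no two of those can share a drive, so at least 7 drives are needed.
So 7 is already optimal.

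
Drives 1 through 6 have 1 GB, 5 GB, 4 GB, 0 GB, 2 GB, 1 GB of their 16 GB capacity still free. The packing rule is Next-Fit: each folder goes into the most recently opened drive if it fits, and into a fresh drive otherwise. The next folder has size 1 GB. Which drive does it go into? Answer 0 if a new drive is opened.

Next-Fit only looks at drive 6, which has 1 GB free.
1 GB fits there.

6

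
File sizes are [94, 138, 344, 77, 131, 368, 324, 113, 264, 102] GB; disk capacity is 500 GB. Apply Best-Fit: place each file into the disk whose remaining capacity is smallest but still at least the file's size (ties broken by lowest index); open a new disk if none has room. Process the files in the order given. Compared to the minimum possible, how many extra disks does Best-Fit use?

Best-Fit: [94,138,131,102] [344,77] [368,113] [324] [264] → 5 disks.
Total size 1955 GB; any packing needs at least ⌈1955/500⌉ = 4 disks.
An optimal packing achieves that bound: [368,131] [344,138] [324,94,77] [264,113,102] → 4 disks.
Excess: 5 − 4 = 1.

1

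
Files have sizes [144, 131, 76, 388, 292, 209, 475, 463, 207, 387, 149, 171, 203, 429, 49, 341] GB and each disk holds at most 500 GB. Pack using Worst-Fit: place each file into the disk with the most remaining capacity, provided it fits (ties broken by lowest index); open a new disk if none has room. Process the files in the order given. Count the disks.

10

Put 144 GB in disk 1; 356 GB remain.
Put 131 GB in disk 1; 225 GB remain.
Put 76 GB in disk 1; 149 GB remain.
Put 388 GB in disk 2; 112 GB remain.
Put 292 GB in disk 3; 208 GB remain.
Put 209 GB in disk 4; 291 GB remain.
Put 475 GB in disk 5; 25 GB remain.
Put 463 GB in disk 6; 37 GB remain.
Put 207 GB in disk 4; 84 GB remain.
Put 387 GB in disk 7; 113 GB remain.
Put 149 GB in disk 3; 59 GB remain.
Put 171 GB in disk 8; 329 GB remain.
Put 203 GB in disk 8; 126 GB remain.
Put 429 GB in disk 9; 71 GB remain.
Put 49 GB in disk 1; 100 GB remain.
Put 341 GB in disk 10; 159 GB remain.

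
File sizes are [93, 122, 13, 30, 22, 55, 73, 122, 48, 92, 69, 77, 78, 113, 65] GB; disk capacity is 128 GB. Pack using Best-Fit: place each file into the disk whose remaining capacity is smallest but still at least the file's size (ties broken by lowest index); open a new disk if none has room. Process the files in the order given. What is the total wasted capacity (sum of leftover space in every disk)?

336

disk 1: place 93 GB, 35 GB left
disk 2: place 122 GB, 6 GB left
disk 1: place 13 GB, 22 GB left
disk 3: place 30 GB, 98 GB left
disk 1: place 22 GB, 0 GB left
disk 3: place 55 GB, 43 GB left
disk 4: place 73 GB, 55 GB left
disk 5: place 122 GB, 6 GB left
disk 4: place 48 GB, 7 GB left
disk 6: place 92 GB, 36 GB left
disk 7: place 69 GB, 59 GB left
disk 8: place 77 GB, 51 GB left
disk 9: place 78 GB, 50 GB left
disk 10: place 113 GB, 15 GB left
disk 11: place 65 GB, 63 GB left
11 disks × 128 GB = 1408 GB; used 1072 GB; unused 336 GB.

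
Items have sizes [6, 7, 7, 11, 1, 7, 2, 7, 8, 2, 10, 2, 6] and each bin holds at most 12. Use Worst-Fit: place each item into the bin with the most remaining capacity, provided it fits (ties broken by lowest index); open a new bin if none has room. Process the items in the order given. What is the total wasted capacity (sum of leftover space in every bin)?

Put 6 in bin 1; 6 remain.
Put 7 in bin 2; 5 remain.
Put 7 in bin 3; 5 remain.
Put 11 in bin 4; 1 remain.
Put 1 in bin 1; 5 remain.
Put 7 in bin 5; 5 remain.
Put 2 in bin 1; 3 remain.
Put 7 in bin 6; 5 remain.
Put 8 in bin 7; 4 remain.
Put 2 in bin 2; 3 remain.
Put 10 in bin 8; 2 remain.
Put 2 in bin 3; 3 remain.
Put 6 in bin 9; 6 remain.
9 bins × 12 = 108; used 76; unused 32.

32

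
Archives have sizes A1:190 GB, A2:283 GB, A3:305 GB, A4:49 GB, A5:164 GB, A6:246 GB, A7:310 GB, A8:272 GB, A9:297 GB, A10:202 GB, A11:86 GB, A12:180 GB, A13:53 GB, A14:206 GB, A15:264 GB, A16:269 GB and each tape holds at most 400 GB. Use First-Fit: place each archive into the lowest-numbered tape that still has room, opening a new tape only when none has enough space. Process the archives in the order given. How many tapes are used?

A1 (190 GB) → tape 1 (remaining 210 GB)
A2 (283 GB) → tape 2 (remaining 117 GB)
A3 (305 GB) → tape 3 (remaining 95 GB)
A4 (49 GB) → tape 1 (remaining 161 GB)
A5 (164 GB) → tape 4 (remaining 236 GB)
A6 (246 GB) → tape 5 (remaining 154 GB)
A7 (310 GB) → tape 6 (remaining 90 GB)
A8 (272 GB) → tape 7 (remaining 128 GB)
A9 (297 GB) → tape 8 (remaining 103 GB)
A10 (202 GB) → tape 4 (remaining 34 GB)
A11 (86 GB) → tape 1 (remaining 75 GB)
A12 (180 GB) → tape 9 (remaining 220 GB)
A13 (53 GB) → tape 1 (remaining 22 GB)
A14 (206 GB) → tape 9 (remaining 14 GB)
A15 (264 GB) → tape 10 (remaining 136 GB)
A16 (269 GB) → tape 11 (remaining 131 GB)

11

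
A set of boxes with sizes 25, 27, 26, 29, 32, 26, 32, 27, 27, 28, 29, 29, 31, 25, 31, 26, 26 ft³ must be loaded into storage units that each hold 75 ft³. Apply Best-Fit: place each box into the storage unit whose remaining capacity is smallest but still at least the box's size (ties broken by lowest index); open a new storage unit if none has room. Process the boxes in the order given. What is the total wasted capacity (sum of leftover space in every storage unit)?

25 ft³ → storage unit 1 (remaining 50 ft³)
27 ft³ → storage unit 1 (remaining 23 ft³)
26 ft³ → storage unit 2 (remaining 49 ft³)
29 ft³ → storage unit 2 (remaining 20 ft³)
32 ft³ → storage unit 3 (remaining 43 ft³)
26 ft³ → storage unit 3 (remaining 17 ft³)
32 ft³ → storage unit 4 (remaining 43 ft³)
27 ft³ → storage unit 4 (remaining 16 ft³)
27 ft³ → storage unit 5 (remaining 48 ft³)
28 ft³ → storage unit 5 (remaining 20 ft³)
29 ft³ → storage unit 6 (remaining 46 ft³)
29 ft³ → storage unit 6 (remaining 17 ft³)
31 ft³ → storage unit 7 (remaining 44 ft³)
25 ft³ → storage unit 7 (remaining 19 ft³)
31 ft³ → storage unit 8 (remaining 44 ft³)
26 ft³ → storage unit 8 (remaining 18 ft³)
26 ft³ → storage unit 9 (remaining 49 ft³)
9 storage units × 75 ft³ = 675 ft³; used 476 ft³; unused 199 ft³.

199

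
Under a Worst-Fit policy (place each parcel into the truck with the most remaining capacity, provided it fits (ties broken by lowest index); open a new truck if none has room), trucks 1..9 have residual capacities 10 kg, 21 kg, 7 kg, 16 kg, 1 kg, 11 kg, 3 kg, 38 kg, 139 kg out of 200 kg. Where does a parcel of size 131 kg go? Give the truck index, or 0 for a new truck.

Trucks with room: truck 9 (139 kg).
Most room is truck 9 with 139 kg free.

9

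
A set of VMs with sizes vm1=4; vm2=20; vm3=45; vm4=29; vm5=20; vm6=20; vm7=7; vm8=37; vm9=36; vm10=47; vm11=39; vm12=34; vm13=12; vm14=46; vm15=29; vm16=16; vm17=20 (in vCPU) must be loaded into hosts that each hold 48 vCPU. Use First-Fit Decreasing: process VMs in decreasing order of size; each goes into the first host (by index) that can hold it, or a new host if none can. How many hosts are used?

11 hosts

Sorted descending: 47, 46, 45, 39, 37, 36, 34, 29, 29, 20, 20, 20, 20, 16, 12, 7, 4.
Put 47 vCPU in host 1; 1 vCPU remain.
Put 46 vCPU in host 2; 2 vCPU remain.
Put 45 vCPU in host 3; 3 vCPU remain.
Put 39 vCPU in host 4; 9 vCPU remain.
Put 37 vCPU in host 5; 11 vCPU remain.
Put 36 vCPU in host 6; 12 vCPU remain.
Put 34 vCPU in host 7; 14 vCPU remain.
Put 29 vCPU in host 8; 19 vCPU remain.
Put 29 vCPU in host 9; 19 vCPU remain.
Put 20 vCPU in host 10; 28 vCPU remain.
Put 20 vCPU in host 10; 8 vCPU remain.
Put 20 vCPU in host 11; 28 vCPU remain.
Put 20 vCPU in host 11; 8 vCPU remain.
Put 16 vCPU in host 8; 3 vCPU remain.
Put 12 vCPU in host 6; 0 vCPU remain.
Put 7 vCPU in host 4; 2 vCPU remain.
Put 4 vCPU in host 5; 7 vCPU remain.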